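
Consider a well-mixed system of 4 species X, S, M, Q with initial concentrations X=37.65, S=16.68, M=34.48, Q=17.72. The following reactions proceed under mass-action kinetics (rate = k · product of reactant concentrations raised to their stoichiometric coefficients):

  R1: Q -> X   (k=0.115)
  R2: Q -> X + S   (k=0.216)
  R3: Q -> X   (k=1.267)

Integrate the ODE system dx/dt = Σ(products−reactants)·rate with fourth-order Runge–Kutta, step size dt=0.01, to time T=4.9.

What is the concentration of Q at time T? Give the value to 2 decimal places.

Q at T = 0.01

RK4 with dt=0.01: 490 steps to T=4.9. Trajectory (selected grid times):
t=0.00: X=37.65 S=16.68 M=34.48 Q=17.72
t=0.54: X=47.89 S=18.06 M=34.48 Q=7.48
t=1.09: X=52.27 S=18.66 M=34.48 Q=3.10
t=1.63: X=54.06 S=18.90 M=34.48 Q=1.31
t=2.18: X=54.83 S=19.00 M=34.48 Q=0.54
t=2.72: X=55.14 S=19.04 M=34.48 Q=0.23
t=3.27: X=55.27 S=19.06 M=34.48 Q=0.10
t=3.81: X=55.33 S=19.07 M=34.48 Q=0.04
t=4.36: X=55.35 S=19.07 M=34.48 Q=0.02
t=4.90: X=55.36 S=19.07 M=34.48 Q=0.01
Read off Q at T=4.9: 0.01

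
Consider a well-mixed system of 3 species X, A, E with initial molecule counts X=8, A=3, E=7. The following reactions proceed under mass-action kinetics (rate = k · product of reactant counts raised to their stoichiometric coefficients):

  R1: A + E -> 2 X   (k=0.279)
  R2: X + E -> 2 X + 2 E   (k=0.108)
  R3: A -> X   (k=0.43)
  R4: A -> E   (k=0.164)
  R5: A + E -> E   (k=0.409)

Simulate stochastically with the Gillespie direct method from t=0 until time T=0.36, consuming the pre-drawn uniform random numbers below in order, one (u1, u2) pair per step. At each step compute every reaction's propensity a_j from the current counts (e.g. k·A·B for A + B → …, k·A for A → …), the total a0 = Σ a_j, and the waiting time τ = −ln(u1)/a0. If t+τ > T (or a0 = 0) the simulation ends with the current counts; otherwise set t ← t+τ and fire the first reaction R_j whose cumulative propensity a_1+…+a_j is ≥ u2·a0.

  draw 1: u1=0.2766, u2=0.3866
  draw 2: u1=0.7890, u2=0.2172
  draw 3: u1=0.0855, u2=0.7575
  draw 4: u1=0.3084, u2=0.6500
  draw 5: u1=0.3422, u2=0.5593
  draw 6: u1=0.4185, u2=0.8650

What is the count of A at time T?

t=0.000: X=8 A=3 E=7
Draw 1: a1=5.859, a2=6.048, a3=1.290, a4=0.492, a5=8.589, a0=22.278; τ=−ln(0.2766)/22.278=0.058 → t=0.058; u2·a0=0.3866·22.278=8.613; a1=5.859 < 8.613 ≤ a1+a2=11.907 → R2 fires; X=9 A=3 E=8
Draw 2: a1=6.696, a2=7.776, a3=1.290, a4=0.492, a5=9.816, a0=26.070; τ=−ln(0.7890)/26.070=0.009 → t=0.067; u2·a0=0.2172·26.070=5.662 ≤ a1=6.696 → R1 fires; X=11 A=2 E=7
Draw 3: a1=3.906, a2=8.316, a3=0.860, a4=0.328, a5=5.726, a0=19.136; τ=−ln(0.0855)/19.136=0.129 → t=0.195; u2·a0=0.7575·19.136=14.496; a1+…+a4=13.410 < 14.496 ≤ a1+…+a5=19.136 → R5 fires; X=11 A=1 E=7
Draw 4: a1=1.953, a2=8.316, a3=0.430, a4=0.164, a5=2.863, a0=13.726; τ=−ln(0.3084)/13.726=0.086 → t=0.281; u2·a0=0.6500·13.726=8.922; a1=1.953 < 8.922 ≤ a1+a2=10.269 → R2 fires; X=12 A=1 E=8
Draw 5: a1=2.232, a2=10.368, a3=0.430, a4=0.164, a5=3.272, a0=16.466; τ=−ln(0.3422)/16.466=0.065 → t=0.346; u2·a0=0.5593·16.466=9.209; a1=2.232 < 9.209 ≤ a1+a2=12.600 → R2 fires; X=13 A=1 E=9
Draw 6: a1=2.511, a2=12.636, a3=0.430, a4=0.164, a5=3.681, a0=19.422; τ=−ln(0.4185)/19.422=0.045 → t=0.391 > T=0.36: stop.
Read off A at T=0.36: 1

A at T = 1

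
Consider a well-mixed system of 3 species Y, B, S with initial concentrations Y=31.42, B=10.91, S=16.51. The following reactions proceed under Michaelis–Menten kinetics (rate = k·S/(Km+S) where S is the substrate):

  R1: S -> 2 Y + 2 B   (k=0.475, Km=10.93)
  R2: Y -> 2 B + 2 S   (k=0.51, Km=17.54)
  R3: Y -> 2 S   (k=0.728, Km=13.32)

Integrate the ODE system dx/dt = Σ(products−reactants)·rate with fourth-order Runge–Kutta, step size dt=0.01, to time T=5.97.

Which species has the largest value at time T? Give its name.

RK4 with dt=0.01: 597 steps to T=5.97. Trajectory (selected grid times):
t=0.00: Y=31.42 B=10.91 S=16.51
t=0.66: Y=31.25 B=11.72 S=17.43
t=1.33: Y=31.08 B=12.56 S=18.35
t=1.99: Y=30.93 B=13.38 S=19.25
t=2.65: Y=30.78 B=14.21 S=20.15
t=3.32: Y=30.64 B=15.07 S=21.06
t=3.98: Y=30.51 B=15.91 S=21.95
t=4.64: Y=30.38 B=16.76 S=22.83
t=5.31: Y=30.26 B=17.62 S=23.73
t=5.97: Y=30.14 B=18.48 S=24.60
At T=5.97: Y=30.14 B=18.48 S=24.60; the largest is Y.

Dominant species at T: Y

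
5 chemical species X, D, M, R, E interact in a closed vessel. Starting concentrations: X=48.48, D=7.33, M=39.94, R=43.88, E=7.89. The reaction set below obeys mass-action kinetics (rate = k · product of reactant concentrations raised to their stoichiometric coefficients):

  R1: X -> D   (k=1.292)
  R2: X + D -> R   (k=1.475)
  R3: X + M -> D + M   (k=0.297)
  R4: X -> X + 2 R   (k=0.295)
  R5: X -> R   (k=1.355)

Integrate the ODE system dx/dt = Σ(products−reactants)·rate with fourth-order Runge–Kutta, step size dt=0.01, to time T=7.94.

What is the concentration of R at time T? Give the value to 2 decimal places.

RK4 with dt=0.01: 794 steps to T=7.94. Trajectory (selected grid times):
t=0.00: X=48.48 D=7.33 M=39.94 R=43.88 E=7.89
t=0.88: X=0.00 D=8.81 M=39.94 R=69.67 E=7.89
t=1.76: X=0.00 D=8.81 M=39.94 R=69.67 E=7.89
t=2.65: X=0.00 D=8.81 M=39.94 R=69.67 E=7.89
t=3.53: X=0.00 D=8.81 M=39.94 R=69.67 E=7.89
t=4.41: X=0.00 D=8.81 M=39.94 R=69.67 E=7.89
t=5.29: X=0.00 D=8.81 M=39.94 R=69.67 E=7.89
t=6.18: X=0.00 D=8.81 M=39.94 R=69.67 E=7.89
t=7.06: X=0.00 D=8.81 M=39.94 R=69.67 E=7.89
t=7.94: X=0.00 D=8.81 M=39.94 R=69.67 E=7.89
Read off R at T=7.94: 69.67

R at T = 69.67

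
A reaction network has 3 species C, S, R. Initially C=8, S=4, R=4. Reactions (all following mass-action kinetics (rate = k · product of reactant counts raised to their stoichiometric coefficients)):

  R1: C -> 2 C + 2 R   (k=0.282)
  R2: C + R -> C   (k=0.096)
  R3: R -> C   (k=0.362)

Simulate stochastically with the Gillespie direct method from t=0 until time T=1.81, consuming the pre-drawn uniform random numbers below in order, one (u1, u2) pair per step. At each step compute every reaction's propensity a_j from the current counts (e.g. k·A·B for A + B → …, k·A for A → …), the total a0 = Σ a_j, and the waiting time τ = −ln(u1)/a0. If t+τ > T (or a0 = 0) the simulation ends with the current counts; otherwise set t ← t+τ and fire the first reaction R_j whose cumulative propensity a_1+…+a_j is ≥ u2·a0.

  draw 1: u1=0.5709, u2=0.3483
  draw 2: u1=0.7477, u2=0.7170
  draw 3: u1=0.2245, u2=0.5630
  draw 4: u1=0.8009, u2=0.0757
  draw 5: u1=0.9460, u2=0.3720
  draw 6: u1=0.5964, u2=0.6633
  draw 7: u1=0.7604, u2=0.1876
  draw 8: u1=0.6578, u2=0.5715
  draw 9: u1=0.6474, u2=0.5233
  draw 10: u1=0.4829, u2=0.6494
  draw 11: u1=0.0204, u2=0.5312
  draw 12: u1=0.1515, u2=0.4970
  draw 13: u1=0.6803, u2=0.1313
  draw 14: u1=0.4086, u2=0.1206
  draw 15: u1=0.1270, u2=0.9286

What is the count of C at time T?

t=0.000: C=8 S=4 R=4
Draw 1: a1=2.256, a2=3.072, a3=1.448, a0=6.776; τ=−ln(0.5709)/6.776=0.083 → t=0.083; u2·a0=0.3483·6.776=2.360; a1=2.256 < 2.360 ≤ a1+a2=5.328 → R2 fires; C=8 S=4 R=3
Draw 2: a1=2.256, a2=2.304, a3=1.086, a0=5.646; τ=−ln(0.7477)/5.646=0.051 → t=0.134; u2·a0=0.7170·5.646=4.048; a1=2.256 < 4.048 ≤ a1+a2=4.560 → R2 fires; C=8 S=4 R=2
Draw 3: a1=2.256, a2=1.536, a3=0.724, a0=4.516; τ=−ln(0.2245)/4.516=0.331 → t=0.465; u2·a0=0.5630·4.516=2.543; a1=2.256 < 2.543 ≤ a1+a2=3.792 → R2 fires; C=8 S=4 R=1
Draw 4: a1=2.256, a2=0.768, a3=0.362, a0=3.386; τ=−ln(0.8009)/3.386=0.066 → t=0.531; u2·a0=0.0757·3.386=0.256 ≤ a1=2.256 → R1 fires; C=9 S=4 R=3
Draw 5: a1=2.538, a2=2.592, a3=1.086, a0=6.216; τ=−ln(0.9460)/6.216=0.009 → t=0.540; u2·a0=0.3720·6.216=2.312 ≤ a1=2.538 → R1 fires; C=10 S=4 R=5
Draw 6: a1=2.820, a2=4.800, a3=1.810, a0=9.430; τ=−ln(0.5964)/9.430=0.055 → t=0.594; u2·a0=0.6633·9.430=6.255; a1=2.820 < 6.255 ≤ a1+a2=7.620 → R2 fires; C=10 S=4 R=4
Draw 7: a1=2.820, a2=3.840, a3=1.448, a0=8.108; τ=−ln(0.7604)/8.108=0.034 → t=0.628; u2·a0=0.1876·8.108=1.521 ≤ a1=2.820 → R1 fires; C=11 S=4 R=6
Draw 8: a1=3.102, a2=6.336, a3=2.172, a0=11.610; τ=−ln(0.6578)/11.610=0.036 → t=0.664; u2·a0=0.5715·11.610=6.635; a1=3.102 < 6.635 ≤ a1+a2=9.438 → R2 fires; C=11 S=4 R=5
Draw 9: a1=3.102, a2=5.280, a3=1.810, a0=10.192; τ=−ln(0.6474)/10.192=0.043 → t=0.707; u2·a0=0.5233·10.192=5.333; a1=3.102 < 5.333 ≤ a1+a2=8.382 → R2 fires; C=11 S=4 R=4
Draw 10: a1=3.102, a2=4.224, a3=1.448, a0=8.774; τ=−ln(0.4829)/8.774=0.083 → t=0.790; u2·a0=0.6494·8.774=5.698; a1=3.102 < 5.698 ≤ a1+a2=7.326 → R2 fires; C=11 S=4 R=3
Draw 11: a1=3.102, a2=3.168, a3=1.086, a0=7.356; τ=−ln(0.0204)/7.356=0.529 → t=1.319; u2·a0=0.5312·7.356=3.908; a1=3.102 < 3.908 ≤ a1+a2=6.270 → R2 fires; C=11 S=4 R=2
Draw 12: a1=3.102, a2=2.112, a3=0.724, a0=5.938; τ=−ln(0.1515)/5.938=0.318 → t=1.637; u2·a0=0.4970·5.938=2.951 ≤ a1=3.102 → R1 fires; C=12 S=4 R=4
Draw 13: a1=3.384, a2=4.608, a3=1.448, a0=9.440; τ=−ln(0.6803)/9.440=0.041 → t=1.678; u2·a0=0.1313·9.440=1.239 ≤ a1=3.384 → R1 fires; C=13 S=4 R=6
Draw 14: a1=3.666, a2=7.488, a3=2.172, a0=13.326; τ=−ln(0.4086)/13.326=0.067 → t=1.745; u2·a0=0.1206·13.326=1.607 ≤ a1=3.666 → R1 fires; C=14 S=4 R=8
Draw 15: a1=3.948, a2=10.752, a3=2.896, a0=17.596; τ=−ln(0.1270)/17.596=0.117 → t=1.862 > T=1.81: stop.
Read off C at T=1.81: 14

C at T = 14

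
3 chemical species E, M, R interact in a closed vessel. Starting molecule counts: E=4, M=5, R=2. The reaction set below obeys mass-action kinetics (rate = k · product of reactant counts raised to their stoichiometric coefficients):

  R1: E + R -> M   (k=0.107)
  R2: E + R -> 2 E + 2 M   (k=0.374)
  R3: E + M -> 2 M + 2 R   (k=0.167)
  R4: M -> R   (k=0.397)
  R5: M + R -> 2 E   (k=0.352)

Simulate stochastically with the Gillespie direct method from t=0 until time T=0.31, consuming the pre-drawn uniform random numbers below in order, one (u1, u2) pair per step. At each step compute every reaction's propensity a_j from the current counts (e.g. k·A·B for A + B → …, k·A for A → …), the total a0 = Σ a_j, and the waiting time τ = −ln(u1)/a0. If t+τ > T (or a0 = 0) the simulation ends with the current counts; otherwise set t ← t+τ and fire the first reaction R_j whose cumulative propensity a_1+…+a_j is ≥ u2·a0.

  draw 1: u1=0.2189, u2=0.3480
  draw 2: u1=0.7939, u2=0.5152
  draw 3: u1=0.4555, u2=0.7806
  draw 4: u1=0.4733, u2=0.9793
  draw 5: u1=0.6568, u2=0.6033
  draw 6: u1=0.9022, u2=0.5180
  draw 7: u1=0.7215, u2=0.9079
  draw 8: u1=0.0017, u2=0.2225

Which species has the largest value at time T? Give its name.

t=0.000: E=4 M=5 R=2
Draw 1: a1=0.856, a2=2.992, a3=3.340, a4=1.985, a5=3.520, a0=12.693; τ=−ln(0.2189)/12.693=0.120 → t=0.120; u2·a0=0.3480·12.693=4.417; a1+a2=3.848 < 4.417 ≤ a1+…+a3=7.188 → R3 fires; E=3 M=6 R=4
Draw 2: a1=1.284, a2=4.488, a3=3.006, a4=2.382, a5=8.448, a0=19.608; τ=−ln(0.7939)/19.608=0.012 → t=0.131; u2·a0=0.5152·19.608=10.102; a1+…+a3=8.778 < 10.102 ≤ a1+…+a4=11.160 → R4 fires; E=3 M=5 R=5
Draw 3: a1=1.605, a2=5.610, a3=2.505, a4=1.985, a5=8.800, a0=20.505; τ=−ln(0.4555)/20.505=0.038 → t=0.170; u2·a0=0.7806·20.505=16.006; a1+…+a4=11.705 < 16.006 ≤ a1+…+a5=20.505 → R5 fires; E=5 M=4 R=4
Draw 4: a1=2.140, a2=7.480, a3=3.340, a4=1.588, a5=5.632, a0=20.180; τ=−ln(0.4733)/20.180=0.037 → t=0.207; u2·a0=0.9793·20.180=19.762; a1+…+a4=14.548 < 19.762 ≤ a1+…+a5=20.180 → R5 fires; E=7 M=3 R=3
Draw 5: a1=2.247, a2=7.854, a3=3.507, a4=1.191, a5=3.168, a0=17.967; τ=−ln(0.6568)/17.967=0.023 → t=0.230; u2·a0=0.6033·17.967=10.839; a1+a2=10.101 < 10.839 ≤ a1+…+a3=13.608 → R3 fires; E=6 M=4 R=5
Draw 6: a1=3.210, a2=11.220, a3=4.008, a4=1.588, a5=7.040, a0=27.066; τ=−ln(0.9022)/27.066=0.004 → t=0.234; u2·a0=0.5180·27.066=14.020; a1=3.210 < 14.020 ≤ a1+a2=14.430 → R2 fires; E=7 M=6 R=4
Draw 7: a1=2.996, a2=10.472, a3=7.014, a4=2.382, a5=8.448, a0=31.312; τ=−ln(0.7215)/31.312=0.010 → t=0.244; u2·a0=0.9079·31.312=28.428; a1+…+a4=22.864 < 28.428 ≤ a1+…+a5=31.312 → R5 fires; E=9 M=5 R=3
Draw 8: a1=2.889, a2=10.098, a3=7.515, a4=1.985, a5=5.280, a0=27.767; τ=−ln(0.0017)/27.767=0.230 → t=0.474 > T=0.31: stop.
At T=0.31: E=9 M=5 R=3; the largest is E.

Dominant species at T: E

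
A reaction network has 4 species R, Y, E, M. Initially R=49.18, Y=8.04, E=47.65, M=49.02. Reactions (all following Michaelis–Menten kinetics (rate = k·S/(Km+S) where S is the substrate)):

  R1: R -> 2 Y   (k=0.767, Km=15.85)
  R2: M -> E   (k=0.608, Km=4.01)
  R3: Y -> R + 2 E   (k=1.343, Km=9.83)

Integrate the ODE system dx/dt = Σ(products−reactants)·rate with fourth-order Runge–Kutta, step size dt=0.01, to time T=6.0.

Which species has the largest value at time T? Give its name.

RK4 with dt=0.01: 600 steps to T=6.0. Trajectory (selected grid times):
t=0.00: R=49.18 Y=8.04 E=47.65 M=49.02
t=0.67: R=49.20 Y=8.41 E=48.85 M=48.64
t=1.33: R=49.23 Y=8.76 E=50.04 M=48.27
t=2.00: R=49.27 Y=9.11 E=51.28 M=47.90
t=2.67: R=49.32 Y=9.45 E=52.53 M=47.52
t=3.33: R=49.37 Y=9.78 E=53.77 M=47.15
t=4.00: R=49.44 Y=10.10 E=55.05 M=46.78
t=4.67: R=49.51 Y=10.42 E=56.35 M=46.40
t=5.33: R=49.58 Y=10.73 E=57.63 M=46.03
t=6.00: R=49.67 Y=11.04 E=58.95 M=45.66
At T=6.0: R=49.67 Y=11.04 E=58.95 M=45.66; the largest is E.

Dominant species at T: E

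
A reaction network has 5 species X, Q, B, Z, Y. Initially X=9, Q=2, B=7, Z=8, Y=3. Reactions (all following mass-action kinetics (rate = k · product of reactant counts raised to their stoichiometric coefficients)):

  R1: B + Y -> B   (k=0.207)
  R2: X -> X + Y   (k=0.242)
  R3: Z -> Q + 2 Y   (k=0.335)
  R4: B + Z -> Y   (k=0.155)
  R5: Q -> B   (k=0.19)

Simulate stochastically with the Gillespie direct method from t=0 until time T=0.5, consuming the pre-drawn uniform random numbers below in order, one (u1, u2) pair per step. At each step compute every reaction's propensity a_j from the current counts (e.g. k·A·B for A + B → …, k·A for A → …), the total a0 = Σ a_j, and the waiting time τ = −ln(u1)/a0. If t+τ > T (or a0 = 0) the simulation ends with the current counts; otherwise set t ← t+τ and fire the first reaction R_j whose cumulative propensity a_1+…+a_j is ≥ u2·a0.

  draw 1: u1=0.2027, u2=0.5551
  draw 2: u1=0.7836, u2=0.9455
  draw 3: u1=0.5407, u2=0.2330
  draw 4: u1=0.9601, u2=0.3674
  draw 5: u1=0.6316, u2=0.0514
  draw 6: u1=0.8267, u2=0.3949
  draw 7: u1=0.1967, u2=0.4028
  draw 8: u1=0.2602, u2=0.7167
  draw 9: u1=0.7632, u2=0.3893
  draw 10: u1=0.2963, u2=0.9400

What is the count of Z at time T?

Z at T = 5

t=0.000: X=9 Q=2 B=7 Z=8 Y=3
Draw 1: a1=4.347, a2=2.178, a3=2.680, a4=8.680, a5=0.380, a0=18.265; τ=−ln(0.2027)/18.265=0.087 → t=0.087; u2·a0=0.5551·18.265=10.139; a1+…+a3=9.205 < 10.139 ≤ a1+…+a4=17.885 → R4 fires; X=9 Q=2 B=6 Z=7 Y=4
Draw 2: a1=4.968, a2=2.178, a3=2.345, a4=6.510, a5=0.380, a0=16.381; τ=−ln(0.7836)/16.381=0.015 → t=0.102; u2·a0=0.9455·16.381=15.488; a1+…+a3=9.491 < 15.488 ≤ a1+…+a4=16.001 → R4 fires; X=9 Q=2 B=5 Z=6 Y=5
Draw 3: a1=5.175, a2=2.178, a3=2.010, a4=4.650, a5=0.380, a0=14.393; τ=−ln(0.5407)/14.393=0.043 → t=0.145; u2·a0=0.2330·14.393=3.354 ≤ a1=5.175 → R1 fires; X=9 Q=2 B=5 Z=6 Y=4
Draw 4: a1=4.140, a2=2.178, a3=2.010, a4=4.650, a5=0.380, a0=13.358; τ=−ln(0.9601)/13.358=0.003 → t=0.148; u2·a0=0.3674·13.358=4.908; a1=4.140 < 4.908 ≤ a1+a2=6.318 → R2 fires; X=9 Q=2 B=5 Z=6 Y=5
Draw 5: a1=5.175, a2=2.178, a3=2.010, a4=4.650, a5=0.380, a0=14.393; τ=−ln(0.6316)/14.393=0.032 → t=0.180; u2·a0=0.0514·14.393=0.740 ≤ a1=5.175 → R1 fires; X=9 Q=2 B=5 Z=6 Y=4
Draw 6: a1=4.140, a2=2.178, a3=2.010, a4=4.650, a5=0.380, a0=13.358; τ=−ln(0.8267)/13.358=0.014 → t=0.194; u2·a0=0.3949·13.358=5.275; a1=4.140 < 5.275 ≤ a1+a2=6.318 → R2 fires; X=9 Q=2 B=5 Z=6 Y=5
Draw 7: a1=5.175, a2=2.178, a3=2.010, a4=4.650, a5=0.380, a0=14.393; τ=−ln(0.1967)/14.393=0.113 → t=0.307; u2·a0=0.4028·14.393=5.798; a1=5.175 < 5.798 ≤ a1+a2=7.353 → R2 fires; X=9 Q=2 B=5 Z=6 Y=6
Draw 8: a1=6.210, a2=2.178, a3=2.010, a4=4.650, a5=0.380, a0=15.428; τ=−ln(0.2602)/15.428=0.087 → t=0.394; u2·a0=0.7167·15.428=11.057; a1+…+a3=10.398 < 11.057 ≤ a1+…+a4=15.048 → R4 fires; X=9 Q=2 B=4 Z=5 Y=7
Draw 9: a1=5.796, a2=2.178, a3=1.675, a4=3.100, a5=0.380, a0=13.129; τ=−ln(0.7632)/13.129=0.021 → t=0.415; u2·a0=0.3893·13.129=5.111 ≤ a1=5.796 → R1 fires; X=9 Q=2 B=4 Z=5 Y=6
Draw 10: a1=4.968, a2=2.178, a3=1.675, a4=3.100, a5=0.380, a0=12.301; τ=−ln(0.2963)/12.301=0.099 → t=0.514 > T=0.5: stop.
Read off Z at T=0.5: 5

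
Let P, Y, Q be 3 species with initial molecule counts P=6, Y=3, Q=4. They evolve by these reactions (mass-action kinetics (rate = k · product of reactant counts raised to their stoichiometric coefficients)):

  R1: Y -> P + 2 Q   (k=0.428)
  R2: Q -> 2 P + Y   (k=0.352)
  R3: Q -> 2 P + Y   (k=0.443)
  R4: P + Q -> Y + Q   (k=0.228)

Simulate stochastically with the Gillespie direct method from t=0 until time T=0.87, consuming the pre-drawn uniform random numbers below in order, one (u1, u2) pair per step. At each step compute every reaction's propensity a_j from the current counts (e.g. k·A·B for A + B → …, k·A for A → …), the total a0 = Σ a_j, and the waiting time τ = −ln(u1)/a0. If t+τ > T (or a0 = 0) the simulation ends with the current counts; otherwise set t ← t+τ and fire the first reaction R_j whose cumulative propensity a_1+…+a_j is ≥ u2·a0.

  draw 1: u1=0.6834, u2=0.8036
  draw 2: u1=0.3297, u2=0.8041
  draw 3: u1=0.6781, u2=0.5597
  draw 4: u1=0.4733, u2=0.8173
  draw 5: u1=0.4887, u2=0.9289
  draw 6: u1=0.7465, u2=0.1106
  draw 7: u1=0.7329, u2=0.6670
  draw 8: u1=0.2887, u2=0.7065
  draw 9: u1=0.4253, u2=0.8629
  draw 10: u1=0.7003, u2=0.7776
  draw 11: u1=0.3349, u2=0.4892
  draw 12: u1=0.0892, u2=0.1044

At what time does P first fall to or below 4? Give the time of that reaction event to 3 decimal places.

Threshold first reached at t = 0.156

t=0.000: P=6 Y=3 Q=4
Draw 1: a1=1.284, a2=1.408, a3=1.772, a4=5.472, a0=9.936; τ=−ln(0.6834)/9.936=0.038 → t=0.038; u2·a0=0.8036·9.936=7.985; a1+…+a3=4.464 < 7.985 ≤ a1+…+a4=9.936 → R4 fires; P=5 Y=4 Q=4
Draw 2: a1=1.712, a2=1.408, a3=1.772, a4=4.560, a0=9.452; τ=−ln(0.3297)/9.452=0.117 → t=0.156; u2·a0=0.8041·9.452=7.600; a1+…+a3=4.892 < 7.600 ≤ a1+…+a4=9.452 → R4 fires; P=4 Y=5 Q=4
Draw 3: a1=2.140, a2=1.408, a3=1.772, a4=3.648, a0=8.968; τ=−ln(0.6781)/8.968=0.043 → t=0.199; u2·a0=0.5597·8.968=5.019; a1+a2=3.548 < 5.019 ≤ a1+…+a3=5.320 → R3 fires; P=6 Y=6 Q=3
Draw 4: a1=2.568, a2=1.056, a3=1.329, a4=4.104, a0=9.057; τ=−ln(0.4733)/9.057=0.083 → t=0.282; u2·a0=0.8173·9.057=7.402; a1+…+a3=4.953 < 7.402 ≤ a1+…+a4=9.057 → R4 fires; P=5 Y=7 Q=3
Draw 5: a1=2.996, a2=1.056, a3=1.329, a4=3.420, a0=8.801; τ=−ln(0.4887)/8.801=0.081 → t=0.363; u2·a0=0.9289·8.801=8.175; a1+…+a3=5.381 < 8.175 ≤ a1+…+a4=8.801 → R4 fires; P=4 Y=8 Q=3
Draw 6: a1=3.424, a2=1.056, a3=1.329, a4=2.736, a0=8.545; τ=−ln(0.7465)/8.545=0.034 → t=0.397; u2·a0=0.1106·8.545=0.945 ≤ a1=3.424 → R1 fires; P=5 Y=7 Q=5
Draw 7: a1=2.996, a2=1.760, a3=2.215, a4=5.700, a0=12.671; τ=−ln(0.7329)/12.671=0.025 → t=0.422; u2·a0=0.6670·12.671=8.452; a1+…+a3=6.971 < 8.452 ≤ a1+…+a4=12.671 → R4 fires; P=4 Y=8 Q=5
Draw 8: a1=3.424, a2=1.760, a3=2.215, a4=4.560, a0=11.959; τ=−ln(0.2887)/11.959=0.104 → t=0.526; u2·a0=0.7065·11.959=8.449; a1+…+a3=7.399 < 8.449 ≤ a1+…+a4=11.959 → R4 fires; P=3 Y=9 Q=5
Draw 9: a1=3.852, a2=1.760, a3=2.215, a4=3.420, a0=11.247; τ=−ln(0.4253)/11.247=0.076 → t=0.602; u2·a0=0.8629·11.247=9.705; a1+…+a3=7.827 < 9.705 ≤ a1+…+a4=11.247 → R4 fires; P=2 Y=10 Q=5
Draw 10: a1=4.280, a2=1.760, a3=2.215, a4=2.280, a0=10.535; τ=−ln(0.7003)/10.535=0.034 → t=0.635; u2·a0=0.7776·10.535=8.192; a1+a2=6.040 < 8.192 ≤ a1+…+a3=8.255 → R3 fires; P=4 Y=11 Q=4
Draw 11: a1=4.708, a2=1.408, a3=1.772, a4=3.648, a0=11.536; τ=−ln(0.3349)/11.536=0.095 → t=0.730; u2·a0=0.4892·11.536=5.643; a1=4.708 < 5.643 ≤ a1+a2=6.116 → R2 fires; P=6 Y=12 Q=3
Draw 12: a1=5.136, a2=1.056, a3=1.329, a4=4.104, a0=11.625; τ=−ln(0.0892)/11.625=0.208 → t=0.938 > T=0.87: stop.
P first becomes ≤ 4 when it reaches 4 at the event at t=0.156.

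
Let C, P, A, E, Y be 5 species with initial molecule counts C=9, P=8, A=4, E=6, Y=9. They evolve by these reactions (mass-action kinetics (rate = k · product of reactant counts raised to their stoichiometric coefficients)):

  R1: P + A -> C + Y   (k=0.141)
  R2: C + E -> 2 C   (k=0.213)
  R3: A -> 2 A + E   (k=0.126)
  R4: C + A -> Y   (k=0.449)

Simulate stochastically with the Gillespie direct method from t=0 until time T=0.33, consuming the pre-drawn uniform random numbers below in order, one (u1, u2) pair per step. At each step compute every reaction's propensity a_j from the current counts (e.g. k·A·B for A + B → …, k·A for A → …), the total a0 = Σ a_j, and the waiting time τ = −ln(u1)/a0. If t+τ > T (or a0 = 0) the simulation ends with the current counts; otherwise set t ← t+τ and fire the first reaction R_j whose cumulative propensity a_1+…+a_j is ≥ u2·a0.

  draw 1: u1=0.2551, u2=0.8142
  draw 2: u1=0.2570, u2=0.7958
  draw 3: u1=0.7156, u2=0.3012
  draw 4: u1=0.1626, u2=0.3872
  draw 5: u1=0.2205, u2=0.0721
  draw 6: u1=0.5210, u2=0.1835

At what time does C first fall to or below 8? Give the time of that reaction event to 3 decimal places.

Threshold first reached at t = 0.042

t=0.000: C=9 P=8 A=4 E=6 Y=9
Draw 1: a1=4.512, a2=11.502, a3=0.504, a4=16.164, a0=32.682; τ=−ln(0.2551)/32.682=0.042 → t=0.042; u2·a0=0.8142·32.682=26.610; a1+…+a3=16.518 < 26.610 ≤ a1+…+a4=32.682 → R4 fires; C=8 P=8 A=3 E=6 Y=10
Draw 2: a1=3.384, a2=10.224, a3=0.378, a4=10.776, a0=24.762; τ=−ln(0.2570)/24.762=0.055 → t=0.097; u2·a0=0.7958·24.762=19.706; a1+…+a3=13.986 < 19.706 ≤ a1+…+a4=24.762 → R4 fires; C=7 P=8 A=2 E=6 Y=11
Draw 3: a1=2.256, a2=8.946, a3=0.252, a4=6.286, a0=17.740; τ=−ln(0.7156)/17.740=0.019 → t=0.116; u2·a0=0.3012·17.740=5.343; a1=2.256 < 5.343 ≤ a1+a2=11.202 → R2 fires; C=8 P=8 A=2 E=5 Y=11
Draw 4: a1=2.256, a2=8.520, a3=0.252, a4=7.184, a0=18.212; τ=−ln(0.1626)/18.212=0.100 → t=0.215; u2·a0=0.3872·18.212=7.052; a1=2.256 < 7.052 ≤ a1+a2=10.776 → R2 fires; C=9 P=8 A=2 E=4 Y=11
Draw 5: a1=2.256, a2=7.668, a3=0.252, a4=8.082, a0=18.258; τ=−ln(0.2205)/18.258=0.083 → t=0.298; u2·a0=0.0721·18.258=1.316 ≤ a1=2.256 → R1 fires; C=10 P=7 A=1 E=4 Y=12
Draw 6: a1=0.987, a2=8.520, a3=0.126, a4=4.490, a0=14.123; τ=−ln(0.5210)/14.123=0.046 → t=0.344 > T=0.33: stop.
C first becomes ≤ 8 when it reaches 8 at the event at t=0.042.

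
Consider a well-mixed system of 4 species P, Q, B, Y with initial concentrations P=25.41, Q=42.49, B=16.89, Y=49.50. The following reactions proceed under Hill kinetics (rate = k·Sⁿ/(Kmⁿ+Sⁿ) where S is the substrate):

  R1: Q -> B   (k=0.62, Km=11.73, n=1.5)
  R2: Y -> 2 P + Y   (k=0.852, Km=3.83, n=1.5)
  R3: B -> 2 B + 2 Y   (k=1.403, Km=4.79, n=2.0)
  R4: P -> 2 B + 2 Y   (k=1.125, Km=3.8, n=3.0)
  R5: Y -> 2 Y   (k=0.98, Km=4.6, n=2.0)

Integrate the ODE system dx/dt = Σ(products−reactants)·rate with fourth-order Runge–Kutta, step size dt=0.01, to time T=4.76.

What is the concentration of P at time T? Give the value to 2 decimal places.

P at T = 28.06

RK4 with dt=0.01: 476 steps to T=4.76. Trajectory (selected grid times):
t=0.00: P=25.41 Q=42.49 B=16.89 Y=49.50
t=0.53: P=25.70 Q=42.20 B=19.06 Y=52.59
t=1.06: P=25.99 Q=41.92 B=21.24 Y=55.70
t=1.59: P=26.29 Q=41.63 B=23.42 Y=58.83
t=2.12: P=26.58 Q=41.35 B=25.61 Y=61.97
t=2.64: P=26.87 Q=41.07 B=27.77 Y=65.06
t=3.17: P=27.17 Q=40.78 B=29.97 Y=68.21
t=3.70: P=27.46 Q=40.50 B=32.17 Y=71.37
t=4.23: P=27.76 Q=40.21 B=34.37 Y=74.53
t=4.76: P=28.06 Q=39.93 B=36.57 Y=77.70
Read off P at T=4.76: 28.06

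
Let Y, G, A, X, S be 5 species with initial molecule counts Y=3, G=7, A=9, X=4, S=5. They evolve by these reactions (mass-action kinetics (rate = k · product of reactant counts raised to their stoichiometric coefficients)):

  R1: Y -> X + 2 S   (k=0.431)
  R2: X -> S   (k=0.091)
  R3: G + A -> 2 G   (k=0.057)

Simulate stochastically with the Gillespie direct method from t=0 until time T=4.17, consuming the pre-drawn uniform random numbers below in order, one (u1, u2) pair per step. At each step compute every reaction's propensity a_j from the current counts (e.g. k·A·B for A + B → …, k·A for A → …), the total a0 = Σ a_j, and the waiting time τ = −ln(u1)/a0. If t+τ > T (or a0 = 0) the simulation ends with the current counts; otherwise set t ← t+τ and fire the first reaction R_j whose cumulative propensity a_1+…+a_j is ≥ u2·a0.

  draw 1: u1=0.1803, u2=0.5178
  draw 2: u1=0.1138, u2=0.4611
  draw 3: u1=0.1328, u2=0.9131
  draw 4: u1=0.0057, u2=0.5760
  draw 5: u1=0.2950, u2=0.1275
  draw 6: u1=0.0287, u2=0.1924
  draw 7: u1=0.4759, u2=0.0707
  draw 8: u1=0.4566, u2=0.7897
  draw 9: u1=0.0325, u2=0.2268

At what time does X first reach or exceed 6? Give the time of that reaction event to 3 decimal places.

t=0.000: Y=3 G=7 A=9 X=4 S=5
Draw 1: a1=1.293, a2=0.364, a3=3.591, a0=5.248; τ=−ln(0.1803)/5.248=0.326 → t=0.326; u2·a0=0.5178·5.248=2.717; a1+a2=1.657 < 2.717 ≤ a1+…+a3=5.248 → R3 fires; Y=3 G=8 A=8 X=4 S=5
Draw 2: a1=1.293, a2=0.364, a3=3.648, a0=5.305; τ=−ln(0.1138)/5.305=0.410 → t=0.736; u2·a0=0.4611·5.305=2.446; a1+a2=1.657 < 2.446 ≤ a1+…+a3=5.305 → R3 fires; Y=3 G=9 A=7 X=4 S=5
Draw 3: a1=1.293, a2=0.364, a3=3.591, a0=5.248; τ=−ln(0.1328)/5.248=0.385 → t=1.121; u2·a0=0.9131·5.248=4.792; a1+a2=1.657 < 4.792 ≤ a1+…+a3=5.248 → R3 fires; Y=3 G=10 A=6 X=4 S=5
Draw 4: a1=1.293, a2=0.364, a3=3.420, a0=5.077; τ=−ln(0.0057)/5.077=1.018 → t=2.139; u2·a0=0.5760·5.077=2.924; a1+a2=1.657 < 2.924 ≤ a1+…+a3=5.077 → R3 fires; Y=3 G=11 A=5 X=4 S=5
Draw 5: a1=1.293, a2=0.364, a3=3.135, a0=4.792; τ=−ln(0.2950)/4.792=0.255 → t=2.393; u2·a0=0.1275·4.792=0.611 ≤ a1=1.293 → R1 fires; Y=2 G=11 A=5 X=5 S=7
Draw 6: a1=0.862, a2=0.455, a3=3.135, a0=4.452; τ=−ln(0.0287)/4.452=0.798 → t=3.191; u2·a0=0.1924·4.452=0.857 ≤ a1=0.862 → R1 fires; Y=1 G=11 A=5 X=6 S=9
Draw 7: a1=0.431, a2=0.546, a3=3.135, a0=4.112; τ=−ln(0.4759)/4.112=0.181 → t=3.372; u2·a0=0.0707·4.112=0.291 ≤ a1=0.431 → R1 fires; Y=0 G=11 A=5 X=7 S=11
Draw 8: a1=0.000, a2=0.637, a3=3.135, a0=3.772; τ=−ln(0.4566)/3.772=0.208 → t=3.579; u2·a0=0.7897·3.772=2.979; a1+a2=0.637 < 2.979 ≤ a1+…+a3=3.772 → R3 fires; Y=0 G=12 A=4 X=7 S=11
Draw 9: a1=0.000, a2=0.637, a3=2.736, a0=3.373; τ=−ln(0.0325)/3.373=1.016 → t=4.595 > T=4.17: stop.
X first becomes ≥ 6 when it reaches 6 at the event at t=3.191.

Threshold first reached at t = 3.191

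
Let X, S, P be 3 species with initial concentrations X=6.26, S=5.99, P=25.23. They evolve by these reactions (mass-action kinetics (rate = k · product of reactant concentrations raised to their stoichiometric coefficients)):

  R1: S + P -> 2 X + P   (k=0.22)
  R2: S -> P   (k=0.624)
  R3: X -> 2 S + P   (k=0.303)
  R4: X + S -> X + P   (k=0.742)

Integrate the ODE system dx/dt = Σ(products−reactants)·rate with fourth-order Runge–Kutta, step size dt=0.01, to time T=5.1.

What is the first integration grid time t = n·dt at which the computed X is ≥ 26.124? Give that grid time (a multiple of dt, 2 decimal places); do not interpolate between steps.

Threshold first reached at t = 3.87

RK4 with dt=0.01: 510 steps to T=5.1. Trajectory (selected grid times):
t=0.00: X=6.26 S=5.99 P=25.23
t=0.57: X=12.61 S=0.45 P=32.47
t=1.13: X=14.16 S=0.44 P=37.37
t=1.70: X=16.01 S=0.44 P=42.95
t=2.27: X=18.17 S=0.44 P=49.24
t=2.83: X=20.61 S=0.44 P=56.23
t=3.40: X=23.48 S=0.44 P=64.30
t=3.86: X=26.10 S=0.44 P=71.62
t=3.87: X=26.16 S=0.44 P=71.79
t=3.97: X=26.77 S=0.44 P=73.48
t=4.53: X=30.49 S=0.44 P=83.75
t=5.10: X=34.83 S=0.44 P=95.66
X(3.86)=26.101 < 26.124 but X(3.87)=26.162 ≥ 26.124, so the first grid time is t=3.87.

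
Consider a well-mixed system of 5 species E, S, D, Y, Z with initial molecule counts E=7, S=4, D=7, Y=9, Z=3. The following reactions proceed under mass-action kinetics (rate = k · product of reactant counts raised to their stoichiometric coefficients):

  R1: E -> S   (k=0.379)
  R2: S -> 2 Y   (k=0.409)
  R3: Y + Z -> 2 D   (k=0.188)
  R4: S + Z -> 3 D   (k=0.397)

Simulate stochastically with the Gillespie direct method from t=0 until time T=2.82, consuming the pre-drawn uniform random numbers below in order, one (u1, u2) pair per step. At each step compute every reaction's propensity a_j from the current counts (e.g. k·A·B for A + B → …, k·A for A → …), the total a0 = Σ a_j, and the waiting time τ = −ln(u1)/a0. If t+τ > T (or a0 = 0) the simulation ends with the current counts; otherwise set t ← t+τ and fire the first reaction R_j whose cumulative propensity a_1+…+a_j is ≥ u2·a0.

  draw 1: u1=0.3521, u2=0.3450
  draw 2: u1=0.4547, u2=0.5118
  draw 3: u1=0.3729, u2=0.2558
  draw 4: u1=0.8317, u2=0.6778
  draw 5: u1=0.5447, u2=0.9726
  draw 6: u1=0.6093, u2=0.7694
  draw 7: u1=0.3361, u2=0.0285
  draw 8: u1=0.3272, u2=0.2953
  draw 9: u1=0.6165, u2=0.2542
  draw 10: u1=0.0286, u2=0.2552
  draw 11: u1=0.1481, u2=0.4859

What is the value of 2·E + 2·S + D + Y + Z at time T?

Value at T = 41

Check how each reaction changes W = 2·E + 2·S + D + Y + Z (weight of products minus weight of reactants):
R1: E -> S: (2·1) − (2·1) = 2 − 2 = 0
R2: S -> 2 Y: (1·2) − (2·1) = 2 − 2 = 0
R3: Y + Z -> 2 D: (1·2) − (1·1 + 1·1) = 2 − 2 = 0
R4: S + Z -> 3 D: (1·3) − (2·1 + 1·1) = 3 − 3 = 0
Every reaction leaves W unchanged, so W is conserved and no simulation is needed: W(T) = W(0) = 2·7 + 2·4 + 7 + 9 + 3 = 41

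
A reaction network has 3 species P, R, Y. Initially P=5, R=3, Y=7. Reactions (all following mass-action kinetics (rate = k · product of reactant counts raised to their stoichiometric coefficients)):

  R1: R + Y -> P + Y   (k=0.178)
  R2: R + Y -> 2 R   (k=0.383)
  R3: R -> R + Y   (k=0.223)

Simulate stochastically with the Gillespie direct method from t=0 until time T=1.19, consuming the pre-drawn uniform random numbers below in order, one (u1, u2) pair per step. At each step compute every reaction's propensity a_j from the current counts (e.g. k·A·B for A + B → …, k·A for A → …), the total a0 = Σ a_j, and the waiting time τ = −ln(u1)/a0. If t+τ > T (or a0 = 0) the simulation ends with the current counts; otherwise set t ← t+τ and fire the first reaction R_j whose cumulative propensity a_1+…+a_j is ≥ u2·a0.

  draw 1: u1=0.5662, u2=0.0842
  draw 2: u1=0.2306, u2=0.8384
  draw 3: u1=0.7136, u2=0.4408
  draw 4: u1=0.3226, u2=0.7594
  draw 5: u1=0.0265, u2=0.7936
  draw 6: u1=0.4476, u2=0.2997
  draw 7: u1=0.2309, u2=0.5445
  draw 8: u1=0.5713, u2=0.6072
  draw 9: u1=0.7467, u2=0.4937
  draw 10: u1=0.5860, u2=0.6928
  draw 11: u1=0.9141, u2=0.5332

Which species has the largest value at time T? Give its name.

t=0.000: P=5 R=3 Y=7
Draw 1: a1=3.738, a2=8.043, a3=0.669, a0=12.450; τ=−ln(0.5662)/12.450=0.046 → t=0.046; u2·a0=0.0842·12.450=1.048 ≤ a1=3.738 → R1 fires; P=6 R=2 Y=7
Draw 2: a1=2.492, a2=5.362, a3=0.446, a0=8.300; τ=−ln(0.2306)/8.300=0.177 → t=0.222; u2·a0=0.8384·8.300=6.959; a1=2.492 < 6.959 ≤ a1+a2=7.854 → R2 fires; P=6 R=3 Y=6
Draw 3: a1=3.204, a2=6.894, a3=0.669, a0=10.767; τ=−ln(0.7136)/10.767=0.031 → t=0.254; u2·a0=0.4408·10.767=4.746; a1=3.204 < 4.746 ≤ a1+a2=10.098 → R2 fires; P=6 R=4 Y=5
Draw 4: a1=3.560, a2=7.660, a3=0.892, a0=12.112; τ=−ln(0.3226)/12.112=0.093 → t=0.347; u2·a0=0.7594·12.112=9.198; a1=3.560 < 9.198 ≤ a1+a2=11.220 → R2 fires; P=6 R=5 Y=4
Draw 5: a1=3.560, a2=7.660, a3=1.115, a0=12.335; τ=−ln(0.0265)/12.335=0.294 → t=0.642; u2·a0=0.7936·12.335=9.789; a1=3.560 < 9.789 ≤ a1+a2=11.220 → R2 fires; P=6 R=6 Y=3
Draw 6: a1=3.204, a2=6.894, a3=1.338, a0=11.436; τ=−ln(0.4476)/11.436=0.070 → t=0.712; u2·a0=0.2997·11.436=3.427; a1=3.204 < 3.427 ≤ a1+a2=10.098 → R2 fires; P=6 R=7 Y=2
Draw 7: a1=2.492, a2=5.362, a3=1.561, a0=9.415; τ=−ln(0.2309)/9.415=0.156 → t=0.867; u2·a0=0.5445·9.415=5.126; a1=2.492 < 5.126 ≤ a1+a2=7.854 → R2 fires; P=6 R=8 Y=1
Draw 8: a1=1.424, a2=3.064, a3=1.784, a0=6.272; τ=−ln(0.5713)/6.272=0.089 → t=0.957; u2·a0=0.6072·6.272=3.808; a1=1.424 < 3.808 ≤ a1+a2=4.488 → R2 fires; P=6 R=9 Y=0
Draw 9: a1=0.000, a2=0.000, a3=2.007, a0=2.007; τ=−ln(0.7467)/2.007=0.146 → t=1.102; u2·a0=0.4937·2.007=0.991; a1+a2=0.000 < 0.991 ≤ a1+…+a3=2.007 → R3 fires; P=6 R=9 Y=1
Draw 10: a1=1.602, a2=3.447, a3=2.007, a0=7.056; τ=−ln(0.5860)/7.056=0.076 → t=1.178; u2·a0=0.6928·7.056=4.888; a1=1.602 < 4.888 ≤ a1+a2=5.049 → R2 fires; P=6 R=10 Y=0
Draw 11: a1=0.000, a2=0.000, a3=2.230, a0=2.230; τ=−ln(0.9141)/2.230=0.040 → t=1.218 > T=1.19: stop.
At T=1.19: P=6 R=10 Y=0; the largest is R.

Dominant species at T: R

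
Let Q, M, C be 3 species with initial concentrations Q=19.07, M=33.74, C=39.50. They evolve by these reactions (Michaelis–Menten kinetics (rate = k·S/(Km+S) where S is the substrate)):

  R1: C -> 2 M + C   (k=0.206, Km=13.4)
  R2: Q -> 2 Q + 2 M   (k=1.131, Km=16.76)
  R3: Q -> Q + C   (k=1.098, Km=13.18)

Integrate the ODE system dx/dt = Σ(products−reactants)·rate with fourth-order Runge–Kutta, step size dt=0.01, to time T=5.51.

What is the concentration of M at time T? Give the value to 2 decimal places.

RK4 with dt=0.01: 551 steps to T=5.51. Trajectory (selected grid times):
t=0.00: Q=19.07 M=33.74 C=39.50
t=0.61: Q=19.44 M=34.67 C=39.90
t=1.22: Q=19.81 M=35.60 C=40.30
t=1.84: Q=20.19 M=36.55 C=40.71
t=2.45: Q=20.57 M=37.50 C=41.12
t=3.06: Q=20.95 M=38.45 C=41.53
t=3.67: Q=21.34 M=39.41 C=41.94
t=4.29: Q=21.73 M=40.40 C=42.36
t=4.90: Q=22.12 M=41.37 C=42.78
t=5.51: Q=22.52 M=42.35 C=43.20
Read off M at T=5.51: 42.35

M at T = 42.35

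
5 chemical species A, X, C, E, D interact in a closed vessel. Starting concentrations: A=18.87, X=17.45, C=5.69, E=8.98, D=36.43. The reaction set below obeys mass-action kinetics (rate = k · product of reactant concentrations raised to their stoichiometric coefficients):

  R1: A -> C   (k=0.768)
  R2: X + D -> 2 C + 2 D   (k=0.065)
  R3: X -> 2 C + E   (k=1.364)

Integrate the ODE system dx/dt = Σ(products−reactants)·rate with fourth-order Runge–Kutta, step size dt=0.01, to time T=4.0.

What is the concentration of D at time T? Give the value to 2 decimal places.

RK4 with dt=0.01: 400 steps to T=4.0. Trajectory (selected grid times):
t=0.00: A=18.87 X=17.45 C=5.69 E=8.98 D=36.43
t=0.44: A=13.46 X=2.84 C=40.32 E=13.92 D=46.10
t=0.89: A=9.53 X=0.39 C=49.16 E=14.68 D=47.80
t=1.33: A=6.79 X=0.05 C=52.56 E=14.78 D=48.03
t=1.78: A=4.81 X=0.01 C=54.64 E=14.79 D=48.06
t=2.22: A=3.43 X=0.00 C=56.03 E=14.80 D=48.06
t=2.67: A=2.43 X=0.00 C=57.03 E=14.80 D=48.06
t=3.11: A=1.73 X=0.00 C=57.73 E=14.80 D=48.06
t=3.56: A=1.23 X=0.00 C=58.23 E=14.80 D=48.06
t=4.00: A=0.87 X=0.00 C=58.59 E=14.80 D=48.06
Read off D at T=4.0: 48.06

D at T = 48.06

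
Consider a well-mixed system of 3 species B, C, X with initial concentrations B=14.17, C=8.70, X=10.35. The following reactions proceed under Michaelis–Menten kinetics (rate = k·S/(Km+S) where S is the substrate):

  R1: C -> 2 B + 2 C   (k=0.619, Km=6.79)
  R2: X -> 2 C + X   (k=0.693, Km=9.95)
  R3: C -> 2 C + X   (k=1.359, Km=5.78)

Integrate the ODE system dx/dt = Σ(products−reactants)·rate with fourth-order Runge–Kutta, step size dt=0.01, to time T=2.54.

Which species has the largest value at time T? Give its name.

Dominant species at T: B

RK4 with dt=0.01: 254 steps to T=2.54. Trajectory (selected grid times):
t=0.00: B=14.17 C=8.70 X=10.35
t=0.28: B=14.37 C=9.23 X=10.58
t=0.56: B=14.57 C=9.77 X=10.82
t=0.85: B=14.78 C=10.34 X=11.07
t=1.13: B=14.99 C=10.89 X=11.31
t=1.41: B=15.21 C=11.46 X=11.57
t=1.69: B=15.43 C=12.03 X=11.82
t=1.98: B=15.66 C=12.64 X=12.09
t=2.26: B=15.89 C=13.23 X=12.35
t=2.54: B=16.12 C=13.83 X=12.62
At T=2.54: B=16.12 C=13.83 X=12.62; the largest is B.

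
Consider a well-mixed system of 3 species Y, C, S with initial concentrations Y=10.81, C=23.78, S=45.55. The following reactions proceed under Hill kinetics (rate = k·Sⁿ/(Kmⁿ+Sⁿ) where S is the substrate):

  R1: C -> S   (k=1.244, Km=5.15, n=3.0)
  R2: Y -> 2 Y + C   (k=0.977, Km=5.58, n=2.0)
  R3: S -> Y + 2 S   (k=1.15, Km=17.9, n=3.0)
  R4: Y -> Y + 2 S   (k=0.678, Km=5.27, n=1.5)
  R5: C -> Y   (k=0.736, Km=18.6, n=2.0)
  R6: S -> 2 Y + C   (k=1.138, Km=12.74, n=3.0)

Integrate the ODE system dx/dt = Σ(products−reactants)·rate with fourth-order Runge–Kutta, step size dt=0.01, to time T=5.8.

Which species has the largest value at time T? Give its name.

Dominant species at T: S

RK4 with dt=0.01: 580 steps to T=5.8. Trajectory (selected grid times):
t=0.00: Y=10.81 C=23.78 S=45.55
t=0.64: Y=13.74 C=23.93 S=47.00
t=1.29: Y=16.76 C=24.12 S=48.51
t=1.93: Y=19.77 C=24.32 S=50.04
t=2.58: Y=22.83 C=24.54 S=51.61
t=3.22: Y=25.87 C=24.76 S=53.18
t=3.87: Y=28.97 C=24.99 S=54.79
t=4.51: Y=32.03 C=25.22 S=56.38
t=5.16: Y=35.15 C=25.46 S=58.00
t=5.80: Y=38.23 C=25.69 S=59.61
At T=5.8: Y=38.23 C=25.69 S=59.61; the largest is S.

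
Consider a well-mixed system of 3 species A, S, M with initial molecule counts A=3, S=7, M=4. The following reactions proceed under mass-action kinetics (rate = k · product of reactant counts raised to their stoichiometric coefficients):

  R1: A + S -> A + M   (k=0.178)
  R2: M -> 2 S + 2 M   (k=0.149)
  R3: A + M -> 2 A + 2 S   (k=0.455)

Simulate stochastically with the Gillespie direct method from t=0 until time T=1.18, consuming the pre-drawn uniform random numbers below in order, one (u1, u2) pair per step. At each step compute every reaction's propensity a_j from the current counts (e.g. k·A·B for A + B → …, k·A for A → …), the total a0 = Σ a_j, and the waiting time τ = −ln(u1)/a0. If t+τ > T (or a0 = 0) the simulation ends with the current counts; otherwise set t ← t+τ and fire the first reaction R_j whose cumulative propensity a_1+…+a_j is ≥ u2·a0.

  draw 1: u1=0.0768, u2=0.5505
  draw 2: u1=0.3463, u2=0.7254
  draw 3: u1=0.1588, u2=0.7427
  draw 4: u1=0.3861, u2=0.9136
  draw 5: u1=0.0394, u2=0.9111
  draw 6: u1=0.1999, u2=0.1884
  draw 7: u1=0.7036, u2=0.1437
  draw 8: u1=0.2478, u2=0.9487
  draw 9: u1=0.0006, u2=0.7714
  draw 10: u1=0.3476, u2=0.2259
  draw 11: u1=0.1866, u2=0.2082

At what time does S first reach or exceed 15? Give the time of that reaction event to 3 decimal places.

t=0.000: A=3 S=7 M=4
Draw 1: a1=3.738, a2=0.596, a3=5.460, a0=9.794; τ=−ln(0.0768)/9.794=0.262 → t=0.262; u2·a0=0.5505·9.794=5.392; a1+a2=4.334 < 5.392 ≤ a1+…+a3=9.794 → R3 fires; A=4 S=9 M=3
Draw 2: a1=6.408, a2=0.447, a3=5.460, a0=12.315; τ=−ln(0.3463)/12.315=0.086 → t=0.348; u2·a0=0.7254·12.315=8.933; a1+a2=6.855 < 8.933 ≤ a1+…+a3=12.315 → R3 fires; A=5 S=11 M=2
Draw 3: a1=9.790, a2=0.298, a3=4.550, a0=14.638; τ=−ln(0.1588)/14.638=0.126 → t=0.474; u2·a0=0.7427·14.638=10.872; a1+a2=10.088 < 10.872 ≤ a1+…+a3=14.638 → R3 fires; A=6 S=13 M=1
Draw 4: a1=13.884, a2=0.149, a3=2.730, a0=16.763; τ=−ln(0.3861)/16.763=0.057 → t=0.531; u2·a0=0.9136·16.763=15.315; a1+a2=14.033 < 15.315 ≤ a1+…+a3=16.763 → R3 fires; A=7 S=15 M=0
Draw 5: a1=18.690, a2=0.000, a3=0.000, a0=18.690; τ=−ln(0.0394)/18.690=0.173 → t=0.704; u2·a0=0.9111·18.690=17.028 ≤ a1=18.690 → R1 fires; A=7 S=14 M=1
Draw 6: a1=17.444, a2=0.149, a3=3.185, a0=20.778; τ=−ln(0.1999)/20.778=0.077 → t=0.781; u2·a0=0.1884·20.778=3.915 ≤ a1=17.444 → R1 fires; A=7 S=13 M=2
Draw 7: a1=16.198, a2=0.298, a3=6.370, a0=22.866; τ=−ln(0.7036)/22.866=0.015 → t=0.797; u2·a0=0.1437·22.866=3.286 ≤ a1=16.198 → R1 fires; A=7 S=12 M=3
Draw 8: a1=14.952, a2=0.447, a3=9.555, a0=24.954; τ=−ln(0.2478)/24.954=0.056 → t=0.852; u2·a0=0.9487·24.954=23.674; a1+a2=15.399 < 23.674 ≤ a1+…+a3=24.954 → R3 fires; A=8 S=14 M=2
Draw 9: a1=19.936, a2=0.298, a3=7.280, a0=27.514; τ=−ln(0.0006)/27.514=0.270 → t=1.122; u2·a0=0.7714·27.514=21.224; a1+a2=20.234 < 21.224 ≤ a1+…+a3=27.514 → R3 fires; A=9 S=16 M=1
Draw 10: a1=25.632, a2=0.149, a3=4.095, a0=29.876; τ=−ln(0.3476)/29.876=0.035 → t=1.157; u2·a0=0.2259·29.876=6.749 ≤ a1=25.632 → R1 fires; A=9 S=15 M=2
Draw 11: a1=24.030, a2=0.298, a3=8.190, a0=32.518; τ=−ln(0.1866)/32.518=0.052 → t=1.209 > T=1.18: stop.
S first becomes ≥ 15 when it reaches 15 at the event at t=0.531.

Threshold first reached at t = 0.531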